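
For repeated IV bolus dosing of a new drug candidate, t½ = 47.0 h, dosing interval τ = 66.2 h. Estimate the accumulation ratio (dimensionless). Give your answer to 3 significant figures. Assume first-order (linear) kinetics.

1.60

k = ln2 / t½ = 0.693147 / 47.0 = 0.01475 h⁻¹
e^(−kτ) = e^(−0.01475 × 66.2) = 0.3766
Accumulation ratio R = 1 / (1 − e^(−kτ)) = 1 / (1 − 0.3766) = 1.604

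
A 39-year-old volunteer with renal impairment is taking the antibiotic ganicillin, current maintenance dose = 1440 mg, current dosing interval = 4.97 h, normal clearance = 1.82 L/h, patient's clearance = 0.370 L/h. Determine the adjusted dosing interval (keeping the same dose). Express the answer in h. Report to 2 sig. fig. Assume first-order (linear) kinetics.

To keep the same average steady-state level, dosing rate must scale with clearance.
CL ratio = 0.370 / 1.82 = 0.2033
New interval (same dose) = 4.97 / 0.2033 = 24.45 h

24 h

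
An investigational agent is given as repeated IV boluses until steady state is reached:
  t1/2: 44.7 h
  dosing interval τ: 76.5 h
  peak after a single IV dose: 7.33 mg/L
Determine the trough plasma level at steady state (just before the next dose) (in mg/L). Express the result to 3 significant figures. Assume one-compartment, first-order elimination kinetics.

k = ln2 / t½ = 0.693147 / 44.7 = 0.01551 h⁻¹
e^(−kτ) = e^(−0.01551 × 76.5) = 0.3053
Accumulation ratio R = 1 / (1 − e^(−kτ)) = 1 / (1 − 0.3053) = 1.439
Steady-state trough = C₀ × R × e^(−kτ) = 7.33 × 1.439 × 0.3053 = 3.220 mg/L

3.22 mg/L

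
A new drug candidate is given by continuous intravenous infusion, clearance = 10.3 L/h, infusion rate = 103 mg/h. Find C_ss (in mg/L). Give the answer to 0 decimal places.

10 mg/L

At steady state Css = R₀ / CL = 103 / 10.30 = 10.00 mg/L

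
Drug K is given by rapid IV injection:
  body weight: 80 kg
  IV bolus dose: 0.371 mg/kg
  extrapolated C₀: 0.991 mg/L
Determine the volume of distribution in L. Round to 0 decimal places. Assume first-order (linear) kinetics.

30 L

Dose = 0.371 × 80 = 29.68 mg
Vd = Dose / C₀ = 29.68 / 0.991 = 29.95 L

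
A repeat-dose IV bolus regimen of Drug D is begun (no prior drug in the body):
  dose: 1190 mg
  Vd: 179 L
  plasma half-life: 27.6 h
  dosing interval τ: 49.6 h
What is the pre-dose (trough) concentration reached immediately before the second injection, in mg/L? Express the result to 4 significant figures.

C₀ per dose = Dose / Vd = 1190 / 179 = 6.648 mg/L
k = ln2 / t½ = 0.693147 / 27.6 = 0.02511 h⁻¹
Fraction remaining after one interval: r = e^(−kτ) = e^(−0.02511 × 49.6) = 0.2878
Before dose 2, 1 dose has been given (aged 1τ).
C_trough = C₀ × r = 6.648 × 0.2878 = 1.913 mg/L

1.913 mg/L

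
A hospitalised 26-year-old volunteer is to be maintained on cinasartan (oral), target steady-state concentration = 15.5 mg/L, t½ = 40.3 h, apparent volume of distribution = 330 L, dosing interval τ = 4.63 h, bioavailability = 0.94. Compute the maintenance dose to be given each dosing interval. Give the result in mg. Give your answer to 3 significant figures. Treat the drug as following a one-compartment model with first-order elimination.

k = ln2 / t½ = 0.693147 / 40.3 = 0.01720 h⁻¹
CL = k × Vd = 0.01720 × 330 = 5.676 L/h
At steady state, F × (Dose/τ) = Css × CL.
Dose = Css × CL × τ / F = 15.5 × 5.676 × 4.63 / 0.94 = 433.3 mg

433 mg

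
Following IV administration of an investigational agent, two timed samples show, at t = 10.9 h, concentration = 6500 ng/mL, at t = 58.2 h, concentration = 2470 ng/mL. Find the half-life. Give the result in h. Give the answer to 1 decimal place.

k = ln(C₁/C₂) / (t₂ − t₁) = ln(6500/2470) / (58.2 − 10.9)
  = 0.9676 / 47.30 = 0.02046 h⁻¹
t½ = ln2 / k = 0.693147 / 0.02046 = 33.88 h

33.9 h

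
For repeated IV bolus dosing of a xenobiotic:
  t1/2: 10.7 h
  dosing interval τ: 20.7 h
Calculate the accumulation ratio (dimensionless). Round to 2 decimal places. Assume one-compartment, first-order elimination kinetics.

1.35

k = ln2 / t½ = 0.693147 / 10.7 = 0.06478 h⁻¹
e^(−kτ) = e^(−0.06478 × 20.7) = 0.2616
Accumulation ratio R = 1 / (1 − e^(−kτ)) = 1 / (1 − 0.2616) = 1.354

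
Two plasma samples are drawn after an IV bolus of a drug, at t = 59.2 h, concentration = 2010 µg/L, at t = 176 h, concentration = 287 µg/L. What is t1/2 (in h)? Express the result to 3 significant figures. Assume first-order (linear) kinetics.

41.6 h

k = ln(C₁/C₂) / (t₂ − t₁) = ln(2010/287) / (176 − 59.2)
  = 1.946 / 116.8 = 0.01666 h⁻¹
t½ = ln2 / k = 0.693147 / 0.01666 = 41.61 h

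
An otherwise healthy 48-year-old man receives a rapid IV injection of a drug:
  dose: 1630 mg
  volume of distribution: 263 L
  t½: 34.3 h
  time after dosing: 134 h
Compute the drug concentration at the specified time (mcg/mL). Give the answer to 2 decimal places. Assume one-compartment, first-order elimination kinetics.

0.41 mcg/mL

C₀ = Dose / Vd = 1630 / 263 = 6.198 mg/L
k = ln2 / t½ = 0.693147 / 34.3 = 0.02021 h⁻¹
C = C₀ · e^(−k·t) = 6.198 × e^(−0.02021 × 134)
  = 6.198 × 0.06666 = 0.4132 mg/L
(0.4132 mg/L = 0.4132 mcg/mL)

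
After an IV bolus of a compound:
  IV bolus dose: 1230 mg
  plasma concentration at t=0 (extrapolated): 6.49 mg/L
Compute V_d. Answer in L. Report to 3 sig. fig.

190 L

Vd = Dose / C₀ = 1230 / 6.49 = 189.5 L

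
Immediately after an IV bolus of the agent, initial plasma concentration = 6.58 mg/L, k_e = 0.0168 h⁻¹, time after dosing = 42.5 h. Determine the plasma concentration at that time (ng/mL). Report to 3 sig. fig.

C = C₀ · e^(−k·t) = 6.580 × e^(−0.01680 × 42.5)
  = 6.580 × 0.4897 = 3.222 mg/L
Convert: 3.222 mg/L × 1000 = 3222 ng/mL

3220 ng/mL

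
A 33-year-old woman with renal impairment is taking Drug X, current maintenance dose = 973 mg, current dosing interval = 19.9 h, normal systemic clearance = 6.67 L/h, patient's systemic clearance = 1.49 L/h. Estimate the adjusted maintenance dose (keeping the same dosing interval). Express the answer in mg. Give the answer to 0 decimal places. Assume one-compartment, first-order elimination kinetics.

217 mg

To keep the same average steady-state level, dosing rate must scale with clearance.
CL ratio = 1.49 / 6.67 = 0.2234
New dose (same interval) = 973 × 0.2234 = 217.4 mg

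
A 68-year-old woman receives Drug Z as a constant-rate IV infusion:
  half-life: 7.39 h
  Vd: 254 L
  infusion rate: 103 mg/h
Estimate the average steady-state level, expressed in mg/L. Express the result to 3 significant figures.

4.32 mg/L

k = ln2 / t½ = 0.693147 / 7.39 = 0.09380 h⁻¹
CL = k × Vd = 0.09380 × 254 = 23.83 L/h
At steady state Css = R₀ / CL = 103 / 23.83 = 4.322 mg/L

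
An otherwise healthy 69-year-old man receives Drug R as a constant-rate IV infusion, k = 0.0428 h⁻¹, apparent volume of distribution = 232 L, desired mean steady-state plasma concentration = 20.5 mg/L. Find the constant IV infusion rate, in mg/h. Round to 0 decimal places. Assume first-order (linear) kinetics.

CL = k × Vd = 0.04280 × 232 = 9.930 L/h
At steady state, infusion rate R₀ = Css × CL = 20.5 × 9.930 = 203.6 mg/h

204 mg/h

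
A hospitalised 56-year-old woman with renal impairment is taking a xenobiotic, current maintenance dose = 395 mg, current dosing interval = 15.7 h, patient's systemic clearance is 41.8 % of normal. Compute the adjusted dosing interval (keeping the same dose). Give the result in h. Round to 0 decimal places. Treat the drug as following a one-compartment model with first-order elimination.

38 h

To keep the same average steady-state level, dosing rate must scale with clearance.
CL ratio = 41.8 / 100 = 0.4180
New interval (same dose) = 15.7 / 0.4180 = 37.56 h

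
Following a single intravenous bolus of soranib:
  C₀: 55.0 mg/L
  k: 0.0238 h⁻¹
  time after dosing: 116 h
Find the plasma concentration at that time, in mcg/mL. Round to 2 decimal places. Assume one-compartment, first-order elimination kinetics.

3.48 mcg/mL

C = C₀ · e^(−k·t) = 55.00 × e^(−0.02380 × 116)
  = 55.00 × 0.06324 = 3.478 mg/L
(3.478 mg/L = 3.478 mcg/mL)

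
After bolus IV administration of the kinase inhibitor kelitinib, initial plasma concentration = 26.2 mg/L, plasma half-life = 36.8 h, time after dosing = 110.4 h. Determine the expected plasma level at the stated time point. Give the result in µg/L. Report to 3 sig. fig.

k = ln2 / t½ = 0.693147 / 36.8 = 0.01884 h⁻¹
t / t½ = 110.4 / 36.8 = 3 half-lives
C = C₀ × (1/2)^3 = 26.20 × 0.1250 = 3.275 mg/L
Convert: 3.275 mg/L × 1000 = 3275 µg/L

3280 µg/L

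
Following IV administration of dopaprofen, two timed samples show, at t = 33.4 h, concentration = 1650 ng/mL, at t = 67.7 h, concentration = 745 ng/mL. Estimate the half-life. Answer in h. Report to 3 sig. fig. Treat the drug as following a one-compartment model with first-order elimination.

k = ln(C₁/C₂) / (t₂ − t₁) = ln(1650/745) / (67.7 − 33.4)
  = 0.7951 / 34.30 = 0.02318 h⁻¹
t½ = ln2 / k = 0.693147 / 0.02318 = 29.90 h

29.9 h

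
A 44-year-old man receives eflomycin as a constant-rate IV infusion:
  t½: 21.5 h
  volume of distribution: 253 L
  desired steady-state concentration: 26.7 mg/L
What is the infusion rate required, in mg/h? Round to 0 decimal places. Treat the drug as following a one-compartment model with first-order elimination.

218 mg/h

k = ln2 / t½ = 0.693147 / 21.5 = 0.03224 h⁻¹
CL = k × Vd = 0.03224 × 253 = 8.157 L/h
At steady state, infusion rate R₀ = Css × CL = 26.7 × 8.157 = 217.8 mg/h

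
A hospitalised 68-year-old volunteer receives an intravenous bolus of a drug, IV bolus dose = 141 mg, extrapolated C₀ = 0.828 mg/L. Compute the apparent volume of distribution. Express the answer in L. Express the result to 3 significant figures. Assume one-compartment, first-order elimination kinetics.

170 L

Vd = Dose / C₀ = 141.0 / 0.828 = 170.3 L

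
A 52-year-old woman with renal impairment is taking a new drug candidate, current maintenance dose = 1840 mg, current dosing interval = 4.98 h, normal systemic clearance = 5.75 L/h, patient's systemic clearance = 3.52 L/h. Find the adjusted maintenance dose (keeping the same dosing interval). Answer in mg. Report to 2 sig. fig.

1100 mg

To keep the same average steady-state level, dosing rate must scale with clearance.
CL ratio = 3.52 / 5.75 = 0.6122
New dose (same interval) = 1840 × 0.6122 = 1126 mg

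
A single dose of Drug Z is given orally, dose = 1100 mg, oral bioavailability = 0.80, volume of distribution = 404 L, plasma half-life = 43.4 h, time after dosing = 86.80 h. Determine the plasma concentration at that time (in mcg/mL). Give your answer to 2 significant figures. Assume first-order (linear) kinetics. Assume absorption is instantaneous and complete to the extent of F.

Amount reaching circulation = F × Dose = 0.80 × 1100 = 880.0 mg
C₀ = F·Dose / Vd = 880.0 / 404 = 2.178 mg/L
k = ln2 / t½ = 0.693147 / 43.4 = 0.01597 h⁻¹
t / t½ = 86.80 / 43.4 = 2 half-lives
C = C₀ × (1/2)^2 = 2.178 × 0.2500 = 0.5445 mg/L
(0.5445 mg/L = 0.5445 mcg/mL)

0.54 mcg/mL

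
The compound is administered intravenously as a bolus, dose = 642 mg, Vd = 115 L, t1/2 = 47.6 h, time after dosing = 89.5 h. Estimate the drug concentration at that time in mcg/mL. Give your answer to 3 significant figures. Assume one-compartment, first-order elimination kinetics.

1.52 mcg/mL

C₀ = Dose / Vd = 642.0 / 115 = 5.583 mg/L
k = ln2 / t½ = 0.693147 / 47.6 = 0.01456 h⁻¹
C = C₀ · e^(−k·t) = 5.583 × e^(−0.01456 × 89.5)
  = 5.583 × 0.2717 = 1.517 mg/L
(1.517 mg/L = 1.517 mcg/mL)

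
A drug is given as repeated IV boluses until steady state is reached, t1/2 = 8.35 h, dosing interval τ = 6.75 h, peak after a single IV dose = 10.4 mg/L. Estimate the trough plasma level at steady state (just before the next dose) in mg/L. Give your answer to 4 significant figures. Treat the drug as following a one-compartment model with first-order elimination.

13.84 mg/L

k = ln2 / t½ = 0.693147 / 8.35 = 0.08301 h⁻¹
e^(−kτ) = e^(−0.08301 × 6.75) = 0.5710
Accumulation ratio R = 1 / (1 − e^(−kτ)) = 1 / (1 − 0.5710) = 2.331
Steady-state trough = C₀ × R × e^(−kτ) = 10.4 × 2.331 × 0.5710 = 13.84 mg/L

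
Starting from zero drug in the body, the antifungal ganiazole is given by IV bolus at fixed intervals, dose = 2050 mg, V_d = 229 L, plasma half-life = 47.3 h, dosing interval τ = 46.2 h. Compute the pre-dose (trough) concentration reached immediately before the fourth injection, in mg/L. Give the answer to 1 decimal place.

8.0 mg/L

C₀ per dose = Dose / Vd = 2050 / 229 = 8.952 mg/L
k = ln2 / t½ = 0.693147 / 47.3 = 0.01465 h⁻¹
Fraction remaining after one interval: r = e^(−kτ) = e^(−0.01465 × 46.2) = 0.5082
Before dose 4, 3 doses have been given (aged 1τ, 2τ, 3τ).
C_trough = C₀ × (r + r² + … + r^3) = C₀ × r(1−r^3)/(1−r)
        = 8.952 × 0.5082 × (1 − 0.1313) / (1 − 0.5082) = 8.036 mg/L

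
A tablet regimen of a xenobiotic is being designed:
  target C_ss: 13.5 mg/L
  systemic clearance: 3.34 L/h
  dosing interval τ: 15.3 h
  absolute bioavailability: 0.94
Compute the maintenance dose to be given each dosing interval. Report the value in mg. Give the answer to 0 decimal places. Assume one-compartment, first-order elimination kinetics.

734 mg

At steady state, F × (Dose/τ) = Css × CL.
Dose = Css × CL × τ / F = 13.5 × 3.340 × 15.3 / 0.94 = 733.9 mg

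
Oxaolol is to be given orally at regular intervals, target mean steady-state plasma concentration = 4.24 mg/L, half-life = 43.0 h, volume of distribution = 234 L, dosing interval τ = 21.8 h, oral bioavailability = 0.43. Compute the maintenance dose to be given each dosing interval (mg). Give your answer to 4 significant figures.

810.8 mg

k = ln2 / t½ = 0.693147 / 43.0 = 0.01612 h⁻¹
CL = k × Vd = 0.01612 × 234 = 3.772 L/h
At steady state, F × (Dose/τ) = Css × CL.
Dose = Css × CL × τ / F = 4.24 × 3.772 × 21.8 / 0.43 = 810.8 mg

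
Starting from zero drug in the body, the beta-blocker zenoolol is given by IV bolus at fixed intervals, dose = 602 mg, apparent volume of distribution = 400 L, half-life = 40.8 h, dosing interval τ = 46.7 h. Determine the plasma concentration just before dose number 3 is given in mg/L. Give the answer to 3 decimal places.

C₀ per dose = Dose / Vd = 602 / 400 = 1.505 mg/L
k = ln2 / t½ = 0.693147 / 40.8 = 0.01699 h⁻¹
Fraction remaining after one interval: r = e^(−kτ) = e^(−0.01699 × 46.7) = 0.4523
Before dose 3, 2 doses have been given (aged 1τ, 2τ).
C_trough = C₀ × (r + r²) = 1.505 × (0.4523 + 0.2046) = 0.9886 mg/L

0.989 mg/L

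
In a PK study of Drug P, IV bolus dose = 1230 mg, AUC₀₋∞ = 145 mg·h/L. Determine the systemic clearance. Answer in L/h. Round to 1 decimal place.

CL = Dose / AUC = 1230 / 145 = 8.483 L/h

8.5 L/h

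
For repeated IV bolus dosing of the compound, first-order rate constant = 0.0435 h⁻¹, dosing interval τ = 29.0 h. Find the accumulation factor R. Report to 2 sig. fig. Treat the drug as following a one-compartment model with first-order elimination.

e^(−kτ) = e^(−0.04350 × 29.0) = 0.2832
Accumulation ratio R = 1 / (1 − e^(−kτ)) = 1 / (1 − 0.2832) = 1.395

1.4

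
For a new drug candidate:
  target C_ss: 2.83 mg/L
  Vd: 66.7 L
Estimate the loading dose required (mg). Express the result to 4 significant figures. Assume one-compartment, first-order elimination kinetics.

LD = Css × Vd = 2.83 × 66.7 = 188.8 mg

188.8 mg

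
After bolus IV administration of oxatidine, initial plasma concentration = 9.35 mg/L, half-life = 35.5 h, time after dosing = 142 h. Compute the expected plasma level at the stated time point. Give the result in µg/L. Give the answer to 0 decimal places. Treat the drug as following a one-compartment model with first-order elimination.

k = ln2 / t½ = 0.693147 / 35.5 = 0.01953 h⁻¹
C = C₀ · e^(−k·t) = 9.350 × e^(−0.01953 × 142)
  = 9.350 × 0.06246 = 0.5840 mg/L
Convert: 0.5840 mg/L × 1000 = 584.0 µg/L

584 µg/L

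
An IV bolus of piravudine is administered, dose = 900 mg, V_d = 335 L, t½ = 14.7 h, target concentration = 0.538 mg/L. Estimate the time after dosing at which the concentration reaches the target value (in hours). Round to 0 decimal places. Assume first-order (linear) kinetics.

C₀ = Dose / Vd = 900.0 / 335 = 2.687 mg/L
k = ln2 / t½ = 0.693147 / 14.7 = 0.04715 h⁻¹
t = ln(C₀ / C) / k = ln(2.687 / 0.538) / 0.04715
  = ln(4.994) / 0.04715 = 1.608 / 0.04715 = 34.10 h

34 h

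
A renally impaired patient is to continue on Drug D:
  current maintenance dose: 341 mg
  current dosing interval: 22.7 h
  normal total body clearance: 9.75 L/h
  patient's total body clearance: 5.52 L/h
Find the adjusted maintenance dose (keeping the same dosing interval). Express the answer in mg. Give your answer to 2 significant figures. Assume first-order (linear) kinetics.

190 mg

To keep the same average steady-state level, dosing rate must scale with clearance.
CL ratio = 5.52 / 9.75 = 0.5662
New dose (same interval) = 341 × 0.5662 = 193.1 mg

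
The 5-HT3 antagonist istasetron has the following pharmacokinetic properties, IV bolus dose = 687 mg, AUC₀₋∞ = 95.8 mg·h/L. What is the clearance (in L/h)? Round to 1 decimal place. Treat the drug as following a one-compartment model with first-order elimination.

CL = Dose / AUC = 687 / 95.8 = 7.171 L/h

7.2 L/h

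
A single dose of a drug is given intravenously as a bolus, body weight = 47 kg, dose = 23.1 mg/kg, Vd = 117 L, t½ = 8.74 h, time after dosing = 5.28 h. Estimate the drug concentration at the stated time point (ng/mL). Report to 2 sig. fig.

6100 ng/mL

Total dose = 23.1 × 47 = 1086 mg
C₀ = Dose / Vd = 1086 / 117 = 9.282 mg/L
k = ln2 / t½ = 0.693147 / 8.74 = 0.07931 h⁻¹
C = C₀ · e^(−k·t) = 9.282 × e^(−0.07931 × 5.28)
  = 9.282 × 0.6579 = 6.107 mg/L
Convert: 6.107 mg/L × 1000 = 6107 ng/mL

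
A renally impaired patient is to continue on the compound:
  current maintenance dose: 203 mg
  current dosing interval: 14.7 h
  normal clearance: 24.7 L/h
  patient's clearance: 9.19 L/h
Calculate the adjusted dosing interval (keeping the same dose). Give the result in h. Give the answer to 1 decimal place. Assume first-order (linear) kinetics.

39.5 h

To keep the same average steady-state level, dosing rate must scale with clearance.
CL ratio = 9.19 / 24.7 = 0.3721
New interval (same dose) = 14.7 / 0.3721 = 39.51 h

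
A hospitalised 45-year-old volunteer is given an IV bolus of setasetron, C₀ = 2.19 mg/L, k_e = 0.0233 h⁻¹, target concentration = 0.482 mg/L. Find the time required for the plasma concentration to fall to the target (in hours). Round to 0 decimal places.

t = ln(C₀ / C) / k = ln(2.190 / 0.482) / 0.02330
  = ln(4.544) / 0.02330 = 1.514 / 0.02330 = 64.98 h

65 h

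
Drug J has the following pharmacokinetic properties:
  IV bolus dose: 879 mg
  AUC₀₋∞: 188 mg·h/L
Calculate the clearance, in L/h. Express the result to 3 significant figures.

CL = Dose / AUC = 879 / 188 = 4.676 L/h

4.68 L/h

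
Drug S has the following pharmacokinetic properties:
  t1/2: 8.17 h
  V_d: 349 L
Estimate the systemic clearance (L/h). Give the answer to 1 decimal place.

29.6 L/h

k = ln2 / t½ = 0.693147 / 8.17 = 0.08484 h⁻¹
CL = k × Vd = 0.08484 × 349 = 29.61 L/h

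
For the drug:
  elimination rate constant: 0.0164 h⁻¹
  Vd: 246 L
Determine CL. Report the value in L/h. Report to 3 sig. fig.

CL = k × Vd = 0.0164 × 246 = 4.034 L/h

4.03 L/h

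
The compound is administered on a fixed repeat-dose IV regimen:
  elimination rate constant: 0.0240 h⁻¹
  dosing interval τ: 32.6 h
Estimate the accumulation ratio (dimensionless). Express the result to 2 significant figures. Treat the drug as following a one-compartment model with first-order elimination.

e^(−kτ) = e^(−0.02400 × 32.6) = 0.4573
Accumulation ratio R = 1 / (1 − e^(−kτ)) = 1 / (1 − 0.4573) = 1.843

1.8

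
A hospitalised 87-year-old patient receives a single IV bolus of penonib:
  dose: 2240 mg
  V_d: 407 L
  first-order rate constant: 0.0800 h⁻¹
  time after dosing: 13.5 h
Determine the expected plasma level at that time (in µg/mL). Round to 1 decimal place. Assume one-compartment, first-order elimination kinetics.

1.9 µg/mL

C₀ = Dose / Vd = 2240 / 407 = 5.504 mg/L
C = C₀ · e^(−k·t) = 5.504 × e^(−0.08000 × 13.5)
  = 5.504 × 0.3396 = 1.869 mg/L
(1.869 mg/L = 1.869 µg/mL)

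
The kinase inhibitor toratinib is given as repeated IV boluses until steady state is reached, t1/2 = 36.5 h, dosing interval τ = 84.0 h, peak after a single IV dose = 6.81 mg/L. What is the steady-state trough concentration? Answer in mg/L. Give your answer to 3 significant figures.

k = ln2 / t½ = 0.693147 / 36.5 = 0.01899 h⁻¹
e^(−kτ) = e^(−0.01899 × 84.0) = 0.2029
Accumulation ratio R = 1 / (1 − e^(−kτ)) = 1 / (1 − 0.2029) = 1.255
Steady-state trough = C₀ × R × e^(−kτ) = 6.81 × 1.255 × 0.2029 = 1.734 mg/L

1.73 mg/L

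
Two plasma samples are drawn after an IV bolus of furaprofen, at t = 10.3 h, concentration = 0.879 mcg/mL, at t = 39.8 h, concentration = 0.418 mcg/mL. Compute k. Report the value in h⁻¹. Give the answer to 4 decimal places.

k = ln(C₁/C₂) / (t₂ − t₁) = ln(0.879/0.418) / (39.8 − 10.3)
  = 0.7433 / 29.50 = 0.02520 h⁻¹

0.0252 h⁻¹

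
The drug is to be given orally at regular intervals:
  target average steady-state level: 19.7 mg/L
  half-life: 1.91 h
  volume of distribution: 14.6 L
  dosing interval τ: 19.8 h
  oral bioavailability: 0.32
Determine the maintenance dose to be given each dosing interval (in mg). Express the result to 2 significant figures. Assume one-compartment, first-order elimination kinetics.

k = ln2 / t½ = 0.693147 / 1.91 = 0.3629 h⁻¹
CL = k × Vd = 0.3629 × 14.6 = 5.298 L/h
At steady state, F × (Dose/τ) = Css × CL.
Dose = Css × CL × τ / F = 19.7 × 5.298 × 19.8 / 0.32 = 6458 mg

6500 mg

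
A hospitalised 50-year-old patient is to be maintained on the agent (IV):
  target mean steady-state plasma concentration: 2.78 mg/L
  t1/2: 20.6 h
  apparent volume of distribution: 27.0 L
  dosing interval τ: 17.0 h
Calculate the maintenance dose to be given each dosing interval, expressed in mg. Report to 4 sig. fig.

42.94 mg

k = ln2 / t½ = 0.693147 / 20.6 = 0.03365 h⁻¹
CL = k × Vd = 0.03365 × 27.0 = 0.9086 L/h
At steady state, Dose/τ = Css × CL.
Dose = Css × CL × τ = 2.78 × 0.9086 × 17.0 = 42.94 mg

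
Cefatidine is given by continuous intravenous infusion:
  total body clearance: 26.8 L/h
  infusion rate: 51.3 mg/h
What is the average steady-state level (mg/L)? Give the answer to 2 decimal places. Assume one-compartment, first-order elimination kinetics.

1.91 mg/L

At steady state Css = R₀ / CL = 51.3 / 26.80 = 1.914 mg/L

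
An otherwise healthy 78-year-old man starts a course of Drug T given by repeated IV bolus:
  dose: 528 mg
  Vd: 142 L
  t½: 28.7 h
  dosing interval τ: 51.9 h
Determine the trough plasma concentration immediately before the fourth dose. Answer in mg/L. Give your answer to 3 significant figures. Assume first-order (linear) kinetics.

1.45 mg/L

C₀ per dose = Dose / Vd = 528 / 142 = 3.718 mg/L
k = ln2 / t½ = 0.693147 / 28.7 = 0.02415 h⁻¹
Fraction remaining after one interval: r = e^(−kτ) = e^(−0.02415 × 51.9) = 0.2855
Before dose 4, 3 doses have been given (aged 1τ, 2τ, 3τ).
C_trough = C₀ × (r + r² + … + r^3) = C₀ × r(1−r^3)/(1−r)
        = 3.718 × 0.2855 × (1 − 0.02327) / (1 − 0.2855) = 1.451 mg/L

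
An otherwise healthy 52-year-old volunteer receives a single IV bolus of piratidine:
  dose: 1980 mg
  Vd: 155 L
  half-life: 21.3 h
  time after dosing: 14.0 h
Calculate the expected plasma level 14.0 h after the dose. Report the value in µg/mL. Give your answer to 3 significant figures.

8.10 µg/mL

C₀ = Dose / Vd = 1980 / 155 = 12.77 mg/L
k = ln2 / t½ = 0.693147 / 21.3 = 0.03254 h⁻¹
C = C₀ · e^(−k·t) = 12.77 × e^(−0.03254 × 14.0)
  = 12.77 × 0.6341 = 8.097 mg/L
(8.097 mg/L = 8.097 µg/mL)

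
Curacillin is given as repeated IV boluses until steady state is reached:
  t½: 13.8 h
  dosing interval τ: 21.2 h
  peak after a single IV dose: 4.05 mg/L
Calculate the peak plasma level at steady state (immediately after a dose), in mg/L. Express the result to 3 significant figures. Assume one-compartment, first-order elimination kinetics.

6.18 mg/L

k = ln2 / t½ = 0.693147 / 13.8 = 0.05023 h⁻¹
e^(−kτ) = e^(−0.05023 × 21.2) = 0.3448
Accumulation ratio R = 1 / (1 − e^(−kτ)) = 1 / (1 − 0.3448) = 1.526
Steady-state peak = C₀ × R = 4.05 × 1.526 = 6.180 mg/L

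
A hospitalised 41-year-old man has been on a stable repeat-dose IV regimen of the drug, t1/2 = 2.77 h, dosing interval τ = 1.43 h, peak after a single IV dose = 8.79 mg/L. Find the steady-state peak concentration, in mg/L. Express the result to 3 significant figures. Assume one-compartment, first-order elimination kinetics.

k = ln2 / t½ = 0.693147 / 2.77 = 0.2502 h⁻¹
e^(−kτ) = e^(−0.2502 × 1.43) = 0.6992
Accumulation ratio R = 1 / (1 − e^(−kτ)) = 1 / (1 − 0.6992) = 3.324
Steady-state peak = C₀ × R = 8.79 × 3.324 = 29.22 mg/L

29.2 mg/L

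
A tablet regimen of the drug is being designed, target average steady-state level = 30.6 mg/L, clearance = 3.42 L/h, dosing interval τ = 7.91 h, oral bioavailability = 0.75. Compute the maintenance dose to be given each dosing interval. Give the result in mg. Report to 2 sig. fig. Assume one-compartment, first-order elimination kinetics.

At steady state, F × (Dose/τ) = Css × CL.
Dose = Css × CL × τ / F = 30.6 × 3.420 × 7.91 / 0.75 = 1104 mg

1100 mg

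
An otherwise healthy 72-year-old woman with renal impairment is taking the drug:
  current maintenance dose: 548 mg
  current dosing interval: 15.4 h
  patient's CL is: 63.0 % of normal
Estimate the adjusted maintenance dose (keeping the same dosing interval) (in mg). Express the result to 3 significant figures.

To keep the same average steady-state level, dosing rate must scale with clearance.
CL ratio = 63.0 / 100 = 0.6300
New dose (same interval) = 548 × 0.6300 = 345.2 mg

345 mg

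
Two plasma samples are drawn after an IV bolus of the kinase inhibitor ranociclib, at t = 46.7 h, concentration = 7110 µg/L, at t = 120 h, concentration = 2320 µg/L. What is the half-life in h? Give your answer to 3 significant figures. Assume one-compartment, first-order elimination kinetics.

45.4 h

k = ln(C₁/C₂) / (t₂ − t₁) = ln(7110/2320) / (120 − 46.7)
  = 1.120 / 73.30 = 0.01528 h⁻¹
t½ = ln2 / k = 0.693147 / 0.01528 = 45.36 h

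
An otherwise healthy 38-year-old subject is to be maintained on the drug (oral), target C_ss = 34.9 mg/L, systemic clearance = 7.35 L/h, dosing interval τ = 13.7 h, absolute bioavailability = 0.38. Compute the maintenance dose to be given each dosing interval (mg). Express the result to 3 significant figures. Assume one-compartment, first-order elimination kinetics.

9250 mg

At steady state, F × (Dose/τ) = Css × CL.
Dose = Css × CL × τ / F = 34.9 × 7.350 × 13.7 / 0.38 = 9248 mg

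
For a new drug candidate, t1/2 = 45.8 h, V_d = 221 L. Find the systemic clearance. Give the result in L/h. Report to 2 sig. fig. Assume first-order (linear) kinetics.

3.3 L/h

k = ln2 / t½ = 0.693147 / 45.8 = 0.01513 h⁻¹
CL = k × Vd = 0.01513 × 221 = 3.344 L/h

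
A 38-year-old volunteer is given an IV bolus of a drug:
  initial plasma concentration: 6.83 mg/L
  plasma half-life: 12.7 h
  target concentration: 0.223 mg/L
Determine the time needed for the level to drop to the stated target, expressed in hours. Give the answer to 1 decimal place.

k = ln2 / t½ = 0.693147 / 12.7 = 0.05458 h⁻¹
t = ln(C₀ / C) / k = ln(6.830 / 0.223) / 0.05458
  = ln(30.63) / 0.05458 = 3.422 / 0.05458 = 62.70 h

62.7 h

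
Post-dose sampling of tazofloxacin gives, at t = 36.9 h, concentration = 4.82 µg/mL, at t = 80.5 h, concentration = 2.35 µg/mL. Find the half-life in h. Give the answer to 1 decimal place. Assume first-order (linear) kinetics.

42.1 h

k = ln(C₁/C₂) / (t₂ − t₁) = ln(4.82/2.35) / (80.5 − 36.9)
  = 0.7184 / 43.60 = 0.01648 h⁻¹
t½ = ln2 / k = 0.693147 / 0.01648 = 42.06 h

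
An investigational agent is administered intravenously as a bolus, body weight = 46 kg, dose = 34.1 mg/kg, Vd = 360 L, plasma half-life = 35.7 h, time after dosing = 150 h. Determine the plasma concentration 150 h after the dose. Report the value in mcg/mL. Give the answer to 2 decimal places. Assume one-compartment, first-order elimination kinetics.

0.24 mcg/mL

Total dose = 34.1 × 46 = 1569 mg
C₀ = Dose / Vd = 1569 / 360 = 4.358 mg/L
k = ln2 / t½ = 0.693147 / 35.7 = 0.01942 h⁻¹
C = C₀ · e^(−k·t) = 4.358 × e^(−0.01942 × 150)
  = 4.358 × 0.05431 = 0.2367 mg/L
(0.2367 mg/L = 0.2367 mcg/mL)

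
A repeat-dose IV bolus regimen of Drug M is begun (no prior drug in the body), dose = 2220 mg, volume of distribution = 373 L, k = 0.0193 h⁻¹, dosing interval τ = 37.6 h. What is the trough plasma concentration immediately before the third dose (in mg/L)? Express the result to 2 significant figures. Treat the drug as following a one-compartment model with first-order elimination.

4.3 mg/L

C₀ per dose = Dose / Vd = 2220 / 373 = 5.952 mg/L
Fraction remaining after one interval: r = e^(−kτ) = e^(−0.01930 × 37.6) = 0.4840
Before dose 3, 2 doses have been given (aged 1τ, 2τ).
C_trough = C₀ × (r + r²) = 5.952 × (0.4840 + 0.2343) = 4.275 mg/L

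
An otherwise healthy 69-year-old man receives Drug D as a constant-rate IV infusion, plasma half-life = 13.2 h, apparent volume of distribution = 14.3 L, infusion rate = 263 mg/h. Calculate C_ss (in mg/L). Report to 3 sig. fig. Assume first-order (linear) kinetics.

k = ln2 / t½ = 0.693147 / 13.2 = 0.05251 h⁻¹
CL = k × Vd = 0.05251 × 14.3 = 0.7509 L/h
At steady state Css = R₀ / CL = 263 / 0.7509 = 350.2 mg/L

350 mg/L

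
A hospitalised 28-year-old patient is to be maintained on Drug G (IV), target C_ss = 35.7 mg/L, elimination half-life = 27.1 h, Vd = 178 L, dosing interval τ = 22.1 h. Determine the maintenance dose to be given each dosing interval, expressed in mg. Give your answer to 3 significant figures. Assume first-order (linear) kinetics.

3590 mg

k = ln2 / t½ = 0.693147 / 27.1 = 0.02558 h⁻¹
CL = k × Vd = 0.02558 × 178 = 4.553 L/h
At steady state, Dose/τ = Css × CL.
Dose = Css × CL × τ = 35.7 × 4.553 × 22.1 = 3592 mg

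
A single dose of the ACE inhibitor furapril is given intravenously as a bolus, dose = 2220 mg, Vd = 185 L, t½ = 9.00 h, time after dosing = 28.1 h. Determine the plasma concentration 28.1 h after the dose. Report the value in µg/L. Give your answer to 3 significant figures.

1380 µg/L

C₀ = Dose / Vd = 2220 / 185 = 12.00 mg/L
k = ln2 / t½ = 0.693147 / 9.00 = 0.07702 h⁻¹
C = C₀ · e^(−k·t) = 12.00 × e^(−0.07702 × 28.1)
  = 12.00 × 0.1148 = 1.378 mg/L
Convert: 1.378 mg/L × 1000 = 1378 µg/L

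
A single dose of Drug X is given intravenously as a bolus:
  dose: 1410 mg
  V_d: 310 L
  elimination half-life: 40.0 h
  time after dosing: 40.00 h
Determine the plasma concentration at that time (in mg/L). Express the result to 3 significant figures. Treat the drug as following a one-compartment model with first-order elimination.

C₀ = Dose / Vd = 1410 / 310 = 4.548 mg/L
k = ln2 / t½ = 0.693147 / 40.0 = 0.01733 h⁻¹
t / t½ = 40.00 / 40.0 = 1 half-lives
C = C₀ × (1/2)^1 = 4.548 × 0.5000 = 2.274 mg/L

2.27 mg/L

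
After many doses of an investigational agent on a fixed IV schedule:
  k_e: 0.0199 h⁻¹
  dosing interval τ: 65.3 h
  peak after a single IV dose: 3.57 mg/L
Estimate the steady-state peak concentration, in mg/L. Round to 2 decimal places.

4.91 mg/L

e^(−kτ) = e^(−0.01990 × 65.3) = 0.2727
Accumulation ratio R = 1 / (1 − e^(−kτ)) = 1 / (1 − 0.2727) = 1.375
Steady-state peak = C₀ × R = 3.57 × 1.375 = 4.909 mg/L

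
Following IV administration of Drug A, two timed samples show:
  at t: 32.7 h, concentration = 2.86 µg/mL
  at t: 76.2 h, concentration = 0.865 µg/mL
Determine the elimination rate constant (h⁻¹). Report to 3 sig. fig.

0.0275 h⁻¹

k = ln(C₁/C₂) / (t₂ − t₁) = ln(2.86/0.865) / (76.2 − 32.7)
  = 1.196 / 43.50 = 0.02749 h⁻¹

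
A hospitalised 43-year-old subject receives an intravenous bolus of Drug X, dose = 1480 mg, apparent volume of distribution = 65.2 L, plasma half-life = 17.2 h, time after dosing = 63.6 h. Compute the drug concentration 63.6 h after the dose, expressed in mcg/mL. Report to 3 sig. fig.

1.75 mcg/mL

C₀ = Dose / Vd = 1480 / 65.2 = 22.70 mg/L
k = ln2 / t½ = 0.693147 / 17.2 = 0.04030 h⁻¹
C = C₀ · e^(−k·t) = 22.70 × e^(−0.04030 × 63.6)
  = 22.70 × 0.07707 = 1.749 mg/L
(1.749 mg/L = 1.749 mcg/mL)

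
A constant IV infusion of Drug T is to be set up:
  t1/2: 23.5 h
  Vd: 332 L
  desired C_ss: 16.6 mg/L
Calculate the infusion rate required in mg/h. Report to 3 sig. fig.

163 mg/h

k = ln2 / t½ = 0.693147 / 23.5 = 0.02950 h⁻¹
CL = k × Vd = 0.02950 × 332 = 9.794 L/h
At steady state, infusion rate R₀ = Css × CL = 16.6 × 9.794 = 162.6 mg/h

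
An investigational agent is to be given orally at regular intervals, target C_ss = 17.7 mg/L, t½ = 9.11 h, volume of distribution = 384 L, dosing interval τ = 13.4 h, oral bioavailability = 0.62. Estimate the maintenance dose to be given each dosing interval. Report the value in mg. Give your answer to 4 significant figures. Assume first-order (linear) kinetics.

11180 mg

k = ln2 / t½ = 0.693147 / 9.11 = 0.07609 h⁻¹
CL = k × Vd = 0.07609 × 384 = 29.22 L/h
At steady state, F × (Dose/τ) = Css × CL.
Dose = Css × CL × τ / F = 17.7 × 29.22 × 13.4 / 0.62 = 11180 mg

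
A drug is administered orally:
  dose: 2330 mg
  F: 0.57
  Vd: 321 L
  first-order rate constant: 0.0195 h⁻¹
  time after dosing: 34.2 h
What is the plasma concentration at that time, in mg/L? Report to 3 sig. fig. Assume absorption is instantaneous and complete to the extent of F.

2.12 mg/L

Amount reaching circulation = F × Dose = 0.57 × 2330 = 1328 mg
C₀ = F·Dose / Vd = 1328 / 321 = 4.137 mg/L
C = C₀ · e^(−k·t) = 4.137 × e^(−0.01950 × 34.2)
  = 4.137 × 0.5133 = 2.124 mg/L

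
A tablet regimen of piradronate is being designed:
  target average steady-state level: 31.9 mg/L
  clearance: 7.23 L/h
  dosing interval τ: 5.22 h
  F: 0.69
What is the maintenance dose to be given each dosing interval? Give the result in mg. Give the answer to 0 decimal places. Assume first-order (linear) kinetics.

At steady state, F × (Dose/τ) = Css × CL.
Dose = Css × CL × τ / F = 31.9 × 7.230 × 5.22 / 0.69 = 1745 mg

1745 mg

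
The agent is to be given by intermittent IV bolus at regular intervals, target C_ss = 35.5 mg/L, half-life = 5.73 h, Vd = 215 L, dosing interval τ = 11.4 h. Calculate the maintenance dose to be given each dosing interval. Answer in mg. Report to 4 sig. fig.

k = ln2 / t½ = 0.693147 / 5.73 = 0.1210 h⁻¹
CL = k × Vd = 0.1210 × 215 = 26.02 L/h
At steady state, Dose/τ = Css × CL.
Dose = Css × CL × τ = 35.5 × 26.02 × 11.4 = 10530 mg

10530 mg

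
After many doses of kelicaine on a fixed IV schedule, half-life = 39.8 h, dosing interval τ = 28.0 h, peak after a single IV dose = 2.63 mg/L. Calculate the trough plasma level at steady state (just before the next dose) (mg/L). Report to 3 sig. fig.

k = ln2 / t½ = 0.693147 / 39.8 = 0.01742 h⁻¹
e^(−kτ) = e^(−0.01742 × 28.0) = 0.6140
Accumulation ratio R = 1 / (1 − e^(−kτ)) = 1 / (1 − 0.6140) = 2.591
Steady-state trough = C₀ × R × e^(−kτ) = 2.63 × 2.591 × 0.6140 = 4.184 mg/L

4.18 mg/L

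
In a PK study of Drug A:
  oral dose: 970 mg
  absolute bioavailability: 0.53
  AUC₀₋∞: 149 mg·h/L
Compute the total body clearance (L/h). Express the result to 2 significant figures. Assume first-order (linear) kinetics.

CL = F·Dose / AUC = 0.53 × 970 / 149 = 3.450 L/h

3.5 L/h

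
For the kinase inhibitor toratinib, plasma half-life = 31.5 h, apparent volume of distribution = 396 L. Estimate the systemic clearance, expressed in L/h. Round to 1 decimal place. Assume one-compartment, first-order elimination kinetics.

8.7 L/h

k = ln2 / t½ = 0.693147 / 31.5 = 0.02200 h⁻¹
CL = k × Vd = 0.02200 × 396 = 8.712 L/h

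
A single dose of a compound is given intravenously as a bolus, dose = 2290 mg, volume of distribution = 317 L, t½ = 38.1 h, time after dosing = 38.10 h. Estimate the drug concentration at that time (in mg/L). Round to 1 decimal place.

3.6 mg/L

C₀ = Dose / Vd = 2290 / 317 = 7.224 mg/L
k = ln2 / t½ = 0.693147 / 38.1 = 0.01819 h⁻¹
t / t½ = 38.10 / 38.1 = 1 half-lives
C = C₀ × (1/2)^1 = 7.224 × 0.5000 = 3.612 mg/L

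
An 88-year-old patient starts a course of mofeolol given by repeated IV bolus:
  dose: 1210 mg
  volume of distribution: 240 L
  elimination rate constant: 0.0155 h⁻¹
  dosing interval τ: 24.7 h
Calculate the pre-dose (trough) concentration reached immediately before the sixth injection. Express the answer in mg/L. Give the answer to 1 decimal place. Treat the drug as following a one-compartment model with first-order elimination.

C₀ per dose = Dose / Vd = 1210 / 240 = 5.042 mg/L
Fraction remaining after one interval: r = e^(−kτ) = e^(−0.01550 × 24.7) = 0.6819
Before dose 6, 5 doses have been given (aged 1τ, 2τ, 3τ, 4τ, 5τ).
C_trough = C₀ × (r + r² + … + r^5) = C₀ × r(1−r^5)/(1−r)
        = 5.042 × 0.6819 × (1 − 0.1474) / (1 − 0.6819) = 9.215 mg/L

9.2 mg/L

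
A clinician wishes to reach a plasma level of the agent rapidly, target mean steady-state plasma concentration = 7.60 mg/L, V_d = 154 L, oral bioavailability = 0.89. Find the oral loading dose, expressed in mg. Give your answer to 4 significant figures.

LD = Css × Vd / F = 7.60 × 154 / 0.89 = 1315 mg

1315 mg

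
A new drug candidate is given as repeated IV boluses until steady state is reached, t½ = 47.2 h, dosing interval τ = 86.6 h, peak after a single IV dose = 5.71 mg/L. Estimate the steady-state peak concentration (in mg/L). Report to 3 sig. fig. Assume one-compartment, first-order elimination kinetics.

7.93 mg/L

k = ln2 / t½ = 0.693147 / 47.2 = 0.01469 h⁻¹
e^(−kτ) = e^(−0.01469 × 86.6) = 0.2802
Accumulation ratio R = 1 / (1 − e^(−kτ)) = 1 / (1 − 0.2802) = 1.389
Steady-state peak = C₀ × R = 5.71 × 1.389 = 7.931 mg/L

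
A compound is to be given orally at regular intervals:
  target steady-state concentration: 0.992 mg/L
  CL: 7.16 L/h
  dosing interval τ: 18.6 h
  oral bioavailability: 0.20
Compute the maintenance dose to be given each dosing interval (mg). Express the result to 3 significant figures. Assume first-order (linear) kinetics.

661 mg

At steady state, F × (Dose/τ) = Css × CL.
Dose = Css × CL × τ / F = 0.992 × 7.160 × 18.6 / 0.20 = 660.6 mg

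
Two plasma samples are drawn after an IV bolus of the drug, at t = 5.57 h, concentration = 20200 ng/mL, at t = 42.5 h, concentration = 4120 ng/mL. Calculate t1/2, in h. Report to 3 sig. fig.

k = ln(C₁/C₂) / (t₂ − t₁) = ln(20200/4120) / (42.5 − 5.57)
  = 1.590 / 36.93 = 0.04305 h⁻¹
t½ = ln2 / k = 0.693147 / 0.04305 = 16.10 h

16.1 h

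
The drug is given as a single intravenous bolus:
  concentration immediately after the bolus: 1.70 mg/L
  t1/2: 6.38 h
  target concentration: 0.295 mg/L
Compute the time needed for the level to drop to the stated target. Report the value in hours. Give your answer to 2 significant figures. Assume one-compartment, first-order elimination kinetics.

k = ln2 / t½ = 0.693147 / 6.38 = 0.1086 h⁻¹
t = ln(C₀ / C) / k = ln(1.700 / 0.295) / 0.1086
  = ln(5.763) / 0.1086 = 1.751 / 0.1086 = 16.12 h

16 h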